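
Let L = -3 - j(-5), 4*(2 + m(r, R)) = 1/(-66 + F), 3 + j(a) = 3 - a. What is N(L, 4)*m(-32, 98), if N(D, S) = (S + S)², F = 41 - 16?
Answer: -5264/41 ≈ -128.39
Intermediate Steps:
F = 25
j(a) = -a (j(a) = -3 + (3 - a) = -a)
m(r, R) = -329/164 (m(r, R) = -2 + 1/(4*(-66 + 25)) = -2 + (¼)/(-41) = -2 + (¼)*(-1/41) = -2 - 1/164 = -329/164)
L = -8 (L = -3 - (-1)*(-5) = -3 - 1*5 = -3 - 5 = -8)
N(D, S) = 4*S² (N(D, S) = (2*S)² = 4*S²)
N(L, 4)*m(-32, 98) = (4*4²)*(-329/164) = (4*16)*(-329/164) = 64*(-329/164) = -5264/41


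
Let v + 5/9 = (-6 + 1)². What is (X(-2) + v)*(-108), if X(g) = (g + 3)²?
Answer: -2748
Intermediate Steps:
v = 220/9 (v = -5/9 + (-6 + 1)² = -5/9 + (-5)² = -5/9 + 25 = 220/9 ≈ 24.444)
X(g) = (3 + g)²
(X(-2) + v)*(-108) = ((3 - 2)² + 220/9)*(-108) = (1² + 220/9)*(-108) = (1 + 220/9)*(-108) = (229/9)*(-108) = -2748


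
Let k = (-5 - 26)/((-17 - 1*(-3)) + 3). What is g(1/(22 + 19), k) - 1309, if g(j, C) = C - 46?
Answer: -14874/11 ≈ -1352.2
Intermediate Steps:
k = 31/11 (k = -31/((-17 + 3) + 3) = -31/(-14 + 3) = -31/(-11) = -31*(-1/11) = 31/11 ≈ 2.8182)
g(j, C) = -46 + C
g(1/(22 + 19), k) - 1309 = (-46 + 31/11) - 1309 = -475/11 - 1309 = -14874/11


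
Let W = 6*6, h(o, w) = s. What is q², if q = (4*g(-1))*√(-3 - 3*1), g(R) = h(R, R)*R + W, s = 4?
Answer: -98304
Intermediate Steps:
h(o, w) = 4
W = 36
g(R) = 36 + 4*R (g(R) = 4*R + 36 = 36 + 4*R)
q = 128*I*√6 (q = (4*(36 + 4*(-1)))*√(-3 - 3*1) = (4*(36 - 4))*√(-3 - 3) = (4*32)*√(-6) = 128*(I*√6) = 128*I*√6 ≈ 313.53*I)
q² = (128*I*√6)² = -98304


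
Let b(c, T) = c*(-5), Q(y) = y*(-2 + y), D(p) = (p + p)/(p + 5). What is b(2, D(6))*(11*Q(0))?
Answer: 0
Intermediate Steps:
D(p) = 2*p/(5 + p) (D(p) = (2*p)/(5 + p) = 2*p/(5 + p))
b(c, T) = -5*c
b(2, D(6))*(11*Q(0)) = (-5*2)*(11*(0*(-2 + 0))) = -110*0*(-2) = -110*0 = -10*0 = 0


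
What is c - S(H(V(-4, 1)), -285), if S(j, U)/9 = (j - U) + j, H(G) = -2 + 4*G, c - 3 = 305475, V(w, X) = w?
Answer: 303237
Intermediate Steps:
c = 305478 (c = 3 + 305475 = 305478)
S(j, U) = -9*U + 18*j (S(j, U) = 9*((j - U) + j) = 9*(-U + 2*j) = -9*U + 18*j)
c - S(H(V(-4, 1)), -285) = 305478 - (-9*(-285) + 18*(-2 + 4*(-4))) = 305478 - (2565 + 18*(-2 - 16)) = 305478 - (2565 + 18*(-18)) = 305478 - (2565 - 324) = 305478 - 1*2241 = 305478 - 2241 = 303237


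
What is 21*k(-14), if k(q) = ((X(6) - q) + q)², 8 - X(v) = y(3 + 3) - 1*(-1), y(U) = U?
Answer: 21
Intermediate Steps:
X(v) = 1 (X(v) = 8 - ((3 + 3) - 1*(-1)) = 8 - (6 + 1) = 8 - 1*7 = 8 - 7 = 1)
k(q) = 1 (k(q) = ((1 - q) + q)² = 1² = 1)
21*k(-14) = 21*1 = 21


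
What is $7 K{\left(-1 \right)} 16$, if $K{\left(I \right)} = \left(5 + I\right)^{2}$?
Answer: $1792$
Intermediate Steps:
$7 K{\left(-1 \right)} 16 = 7 \left(5 - 1\right)^{2} \cdot 16 = 7 \cdot 4^{2} \cdot 16 = 7 \cdot 16 \cdot 16 = 112 \cdot 16 = 1792$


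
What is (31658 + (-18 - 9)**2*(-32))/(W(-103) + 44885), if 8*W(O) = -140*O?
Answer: 3332/18675 ≈ 0.17842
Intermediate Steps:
W(O) = -35*O/2 (W(O) = (-140*O)/8 = -35*O/2)
(31658 + (-18 - 9)**2*(-32))/(W(-103) + 44885) = (31658 + (-18 - 9)**2*(-32))/(-35/2*(-103) + 44885) = (31658 + (-27)**2*(-32))/(3605/2 + 44885) = (31658 + 729*(-32))/(93375/2) = (31658 - 23328)*(2/93375) = 8330*(2/93375) = 3332/18675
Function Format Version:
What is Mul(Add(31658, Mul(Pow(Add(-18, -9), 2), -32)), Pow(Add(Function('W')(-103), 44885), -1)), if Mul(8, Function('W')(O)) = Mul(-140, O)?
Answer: Rational(3332, 18675) ≈ 0.17842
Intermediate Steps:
Function('W')(O) = Mul(Rational(-35, 2), O) (Function('W')(O) = Mul(Rational(1, 8), Mul(-140, O)) = Mul(Rational(-35, 2), O))
Mul(Add(31658, Mul(Pow(Add(-18, -9), 2), -32)), Pow(Add(Function('W')(-103), 44885), -1)) = Mul(Add(31658, Mul(Pow(Add(-18, -9), 2), -32)), Pow(Add(Mul(Rational(-35, 2), -103), 44885), -1)) = Mul(Add(31658, Mul(Pow(-27, 2), -32)), Pow(Add(Rational(3605, 2), 44885), -1)) = Mul(Add(31658, Mul(729, -32)), Pow(Rational(93375, 2), -1)) = Mul(Add(31658, -23328), Rational(2, 93375)) = Mul(8330, Rational(2, 93375)) = Rational(3332, 18675)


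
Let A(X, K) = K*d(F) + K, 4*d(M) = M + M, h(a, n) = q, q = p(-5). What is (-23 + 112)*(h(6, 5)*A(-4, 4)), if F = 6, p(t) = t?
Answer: -7120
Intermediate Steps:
q = -5
h(a, n) = -5
d(M) = M/2 (d(M) = (M + M)/4 = (2*M)/4 = M/2)
A(X, K) = 4*K (A(X, K) = K*((½)*6) + K = K*3 + K = 3*K + K = 4*K)
(-23 + 112)*(h(6, 5)*A(-4, 4)) = (-23 + 112)*(-20*4) = 89*(-5*16) = 89*(-80) = -7120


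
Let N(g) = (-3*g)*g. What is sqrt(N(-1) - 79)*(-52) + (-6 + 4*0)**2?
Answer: 36 - 52*I*sqrt(82) ≈ 36.0 - 470.88*I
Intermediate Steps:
N(g) = -3*g**2
sqrt(N(-1) - 79)*(-52) + (-6 + 4*0)**2 = sqrt(-3*(-1)**2 - 79)*(-52) + (-6 + 4*0)**2 = sqrt(-3*1 - 79)*(-52) + (-6 + 0)**2 = sqrt(-3 - 79)*(-52) + (-6)**2 = sqrt(-82)*(-52) + 36 = (I*sqrt(82))*(-52) + 36 = -52*I*sqrt(82) + 36 = 36 - 52*I*sqrt(82)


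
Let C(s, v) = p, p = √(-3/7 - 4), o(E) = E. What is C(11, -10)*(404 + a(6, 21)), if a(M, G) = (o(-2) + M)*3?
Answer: 416*I*√217/7 ≈ 875.44*I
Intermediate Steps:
p = I*√217/7 (p = √(-3*⅐ - 4) = √(-3/7 - 4) = √(-31/7) = I*√217/7 ≈ 2.1044*I)
C(s, v) = I*√217/7
a(M, G) = -6 + 3*M (a(M, G) = (-2 + M)*3 = -6 + 3*M)
C(11, -10)*(404 + a(6, 21)) = (I*√217/7)*(404 + (-6 + 3*6)) = (I*√217/7)*(404 + (-6 + 18)) = (I*√217/7)*(404 + 12) = (I*√217/7)*416 = 416*I*√217/7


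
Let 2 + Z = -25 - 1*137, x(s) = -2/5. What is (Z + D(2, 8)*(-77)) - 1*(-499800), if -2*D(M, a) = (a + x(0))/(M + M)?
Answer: 9994183/20 ≈ 4.9971e+5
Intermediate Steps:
x(s) = -2/5 (x(s) = -2*1/5 = -2/5)
Z = -164 (Z = -2 + (-25 - 1*137) = -2 + (-25 - 137) = -2 - 162 = -164)
D(M, a) = -(-2/5 + a)/(4*M) (D(M, a) = -(a - 2/5)/(2*(M + M)) = -(-2/5 + a)/(2*(2*M)) = -(-2/5 + a)*1/(2*M)/2 = -(-2/5 + a)/(4*M))
(Z + D(2, 8)*(-77)) - 1*(-499800) = (-164 + ((1/20)*(2 - 5*8)/2)*(-77)) - 1*(-499800) = (-164 + ((1/20)*(1/2)*(2 - 40))*(-77)) + 499800 = (-164 + ((1/20)*(1/2)*(-38))*(-77)) + 499800 = (-164 - 19/20*(-77)) + 499800 = (-164 + 1463/20) + 499800 = -1817/20 + 499800 = 9994183/20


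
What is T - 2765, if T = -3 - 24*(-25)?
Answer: -2168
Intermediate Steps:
T = 597 (T = -3 + 600 = 597)
T - 2765 = 597 - 2765 = -2168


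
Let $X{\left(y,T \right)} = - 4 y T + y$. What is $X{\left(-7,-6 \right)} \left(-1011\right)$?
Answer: $176925$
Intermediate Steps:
$X{\left(y,T \right)} = y - 4 T y$ ($X{\left(y,T \right)} = - 4 T y + y = y - 4 T y$)
$X{\left(-7,-6 \right)} \left(-1011\right) = - 7 \left(1 - -24\right) \left(-1011\right) = - 7 \left(1 + 24\right) \left(-1011\right) = \left(-7\right) 25 \left(-1011\right) = \left(-175\right) \left(-1011\right) = 176925$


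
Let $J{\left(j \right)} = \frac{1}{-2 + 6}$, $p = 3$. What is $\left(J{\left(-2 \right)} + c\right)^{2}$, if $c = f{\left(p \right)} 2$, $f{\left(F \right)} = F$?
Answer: $\frac{625}{16} \approx 39.063$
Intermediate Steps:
$c = 6$ ($c = 3 \cdot 2 = 6$)
$J{\left(j \right)} = \frac{1}{4}$
$\left(J{\left(-2 \right)} + c\right)^{2} = \left(\frac{1}{4} + 6\right)^{2} = \left(\frac{25}{4}\right)^{2} = \frac{625}{16}$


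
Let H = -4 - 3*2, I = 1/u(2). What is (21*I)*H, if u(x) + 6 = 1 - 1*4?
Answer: 70/3 ≈ 23.333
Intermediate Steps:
u(x) = -9 (u(x) = -6 + (1 - 1*4) = -6 + (1 - 4) = -6 - 3 = -9)
I = -⅑ (I = 1/(-9) = -⅑ ≈ -0.11111)
H = -10 (H = -4 - 6 = -10)
(21*I)*H = (21*(-⅑))*(-10) = -7/3*(-10) = 70/3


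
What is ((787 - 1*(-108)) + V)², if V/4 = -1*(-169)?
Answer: 2468041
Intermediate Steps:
V = 676 (V = 4*(-1*(-169)) = 4*169 = 676)
((787 - 1*(-108)) + V)² = ((787 - 1*(-108)) + 676)² = ((787 + 108) + 676)² = (895 + 676)² = 1571² = 2468041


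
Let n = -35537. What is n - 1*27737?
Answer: -63274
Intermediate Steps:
n - 1*27737 = -35537 - 1*27737 = -35537 - 27737 = -63274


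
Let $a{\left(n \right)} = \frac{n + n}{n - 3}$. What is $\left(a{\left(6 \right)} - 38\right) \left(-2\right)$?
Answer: $68$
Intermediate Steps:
$a{\left(n \right)} = \frac{2 n}{-3 + n}$
$\left(a{\left(6 \right)} - 38\right) \left(-2\right) = \left(2 \cdot 6 \frac{1}{-3 + 6} - 38\right) \left(-2\right) = \left(2 \cdot 6 \cdot \frac{1}{3} - 38\right) \left(-2\right) = \left(4 - 38\right) \left(-2\right) = \left(-34\right) \left(-2\right) = 68$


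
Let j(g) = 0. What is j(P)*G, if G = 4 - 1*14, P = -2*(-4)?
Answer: 0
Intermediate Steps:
P = 8
G = -10 (G = 4 - 14 = -10)
j(P)*G = 0*(-10) = 0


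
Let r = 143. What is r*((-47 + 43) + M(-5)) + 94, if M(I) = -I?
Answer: 237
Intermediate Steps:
r*((-47 + 43) + M(-5)) + 94 = 143*((-47 + 43) - 1*(-5)) + 94 = 143*(-4 + 5) + 94 = 143*1 + 94 = 143 + 94 = 237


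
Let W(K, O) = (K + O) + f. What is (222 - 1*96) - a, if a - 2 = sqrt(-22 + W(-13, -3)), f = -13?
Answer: 124 - I*sqrt(51) ≈ 124.0 - 7.1414*I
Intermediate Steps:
W(K, O) = -13 + K + O (W(K, O) = (K + O) - 13 = -13 + K + O)
a = 2 + I*sqrt(51) (a = 2 + sqrt(-22 + (-13 - 13 - 3)) = 2 + sqrt(-22 - 29) = 2 + sqrt(-51) = 2 + I*sqrt(51) ≈ 2.0 + 7.1414*I)
(222 - 1*96) - a = (222 - 1*96) - (2 + I*sqrt(51)) = (222 - 96) + (-2 - I*sqrt(51)) = 126 + (-2 - I*sqrt(51)) = 124 - I*sqrt(51)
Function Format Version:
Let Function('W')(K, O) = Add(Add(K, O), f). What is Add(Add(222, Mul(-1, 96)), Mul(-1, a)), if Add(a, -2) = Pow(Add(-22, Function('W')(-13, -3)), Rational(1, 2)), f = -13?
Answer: Add(124, Mul(-1, I, Pow(51, Rational(1, 2)))) ≈ Add(124.00, Mul(-7.1414, I))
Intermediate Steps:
Function('W')(K, O) = Add(-13, K, O) (Function('W')(K, O) = Add(Add(K, O), -13) = Add(-13, K, O))
a = Add(2, Mul(I, Pow(51, Rational(1, 2)))) (a = Add(2, Pow(Add(-22, Add(-13, -13, -3)), Rational(1, 2))) = Add(2, Pow(Add(-22, -29), Rational(1, 2))) = Add(2, Pow(-51, Rational(1, 2))) = Add(2, Mul(I, Pow(51, Rational(1, 2)))) ≈ Add(2.0000, Mul(7.1414, I)))
Add(Add(222, Mul(-1, 96)), Mul(-1, a)) = Add(Add(222, Mul(-1, 96)), Mul(-1, Add(2, Mul(I, Pow(51, Rational(1, 2)))))) = Add(Add(222, -96), Add(-2, Mul(-1, I, Pow(51, Rational(1, 2))))) = Add(126, Add(-2, Mul(-1, I, Pow(51, Rational(1, 2))))) = Add(124, Mul(-1, I, Pow(51, Rational(1, 2))))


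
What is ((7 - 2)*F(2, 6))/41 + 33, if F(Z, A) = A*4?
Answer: 1473/41 ≈ 35.927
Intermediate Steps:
F(Z, A) = 4*A
((7 - 2)*F(2, 6))/41 + 33 = ((7 - 2)*(4*6))/41 + 33 = (5*24)*(1/41) + 33 = 120*(1/41) + 33 = 120/41 + 33 = 1473/41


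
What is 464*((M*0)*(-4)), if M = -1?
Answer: 0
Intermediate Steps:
464*((M*0)*(-4)) = 464*(-1*0*(-4)) = 464*(0*(-4)) = 464*0 = 0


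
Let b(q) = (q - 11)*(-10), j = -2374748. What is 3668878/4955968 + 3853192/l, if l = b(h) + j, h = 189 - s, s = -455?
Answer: -370014698549/421448084768 ≈ -0.87796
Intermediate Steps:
h = 644 (h = 189 - 1*(-455) = 189 + 455 = 644)
b(q) = 110 - 10*q (b(q) = (-11 + q)*(-10) = 110 - 10*q)
l = -2381078 (l = (110 - 10*644) - 2374748 = (110 - 6440) - 2374748 = -6330 - 2374748 = -2381078)
3668878/4955968 + 3853192/l = 3668878/4955968 + 3853192/(-2381078) = 3668878*(1/4955968) + 3853192*(-1/2381078) = 1834439/2477984 - 275228/170077 = -370014698549/421448084768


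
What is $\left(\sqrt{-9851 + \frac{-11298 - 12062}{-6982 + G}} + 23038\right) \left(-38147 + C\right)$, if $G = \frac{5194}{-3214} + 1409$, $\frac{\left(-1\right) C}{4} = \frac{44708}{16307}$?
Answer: $- \frac{14335210297518}{16307} - \frac{207413987 i \sqrt{12347449009345011}}{6086864969} \approx -8.7908 \cdot 10^{8} - 3.7865 \cdot 10^{6} i$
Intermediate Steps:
$C = - \frac{178832}{16307}$ ($C = - 4 \cdot \frac{44708}{16307} = - 4 \cdot 44708 \cdot \frac{1}{16307} = \left(-4\right) \frac{44708}{16307} = - \frac{178832}{16307} \approx -10.967$)
$G = \frac{2261666}{1607}$ ($G = 5194 \left(- \frac{1}{3214}\right) + 1409 = - \frac{2597}{1607} + 1409 = \frac{2261666}{1607} \approx 1407.4$)
$\left(\sqrt{-9851 + \frac{-11298 - 12062}{-6982 + G}} + 23038\right) \left(-38147 + C\right) = \left(\sqrt{-9851 + \frac{-11298 - 12062}{-6982 + \frac{2261666}{1607}}} + 23038\right) \left(-38147 - \frac{178832}{16307}\right) = \left(\sqrt{-9851 - \frac{23360}{- \frac{8958408}{1607}}} + 23038\right) \left(- \frac{622241961}{16307}\right) = \left(\sqrt{-9851 - - \frac{4692440}{1119801}} + 23038\right) \left(- \frac{622241961}{16307}\right) = \left(\sqrt{-9851 + \frac{4692440}{1119801}} + 23038\right) \left(- \frac{622241961}{16307}\right) = \left(\sqrt{- \frac{11026467211}{1119801}} + 23038\right) \left(- \frac{622241961}{16307}\right) = \left(\frac{i \sqrt{12347449009345011}}{1119801} + 23038\right) \left(- \frac{622241961}{16307}\right) = \left(23038 + \frac{i \sqrt{12347449009345011}}{1119801}\right) \left(- \frac{622241961}{16307}\right) = - \frac{14335210297518}{16307} - \frac{207413987 i \sqrt{12347449009345011}}{6086864969}$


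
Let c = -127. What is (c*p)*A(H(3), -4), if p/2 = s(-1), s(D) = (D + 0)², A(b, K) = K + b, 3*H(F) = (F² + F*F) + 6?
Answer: -1016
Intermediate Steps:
H(F) = 2 + 2*F²/3 (H(F) = ((F² + F*F) + 6)/3 = ((F² + F²) + 6)/3 = (2*F² + 6)/3 = (6 + 2*F²)/3 = 2 + 2*F²/3)
s(D) = D²
p = 2 (p = 2*(-1)² = 2*1 = 2)
(c*p)*A(H(3), -4) = (-127*2)*(-4 + (2 + (⅔)*3²)) = -254*(-4 + (2 + (⅔)*9)) = -254*(-4 + (2 + 6)) = -254*(-4 + 8) = -254*4 = -1016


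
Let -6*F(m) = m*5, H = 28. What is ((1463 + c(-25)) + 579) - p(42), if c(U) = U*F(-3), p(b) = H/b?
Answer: 11873/6 ≈ 1978.8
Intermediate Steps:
p(b) = 28/b
F(m) = -5*m/6 (F(m) = -m*5/6 = -5*m/6)
c(U) = 5*U/2 (c(U) = U*(-⅚*(-3)) = U*(5/2) = 5*U/2)
((1463 + c(-25)) + 579) - p(42) = ((1463 + (5/2)*(-25)) + 579) - 28/42 = ((1463 - 125/2) + 579) - 28/42 = (2801/2 + 579) - 1*⅔ = 3959/2 - ⅔ = 11873/6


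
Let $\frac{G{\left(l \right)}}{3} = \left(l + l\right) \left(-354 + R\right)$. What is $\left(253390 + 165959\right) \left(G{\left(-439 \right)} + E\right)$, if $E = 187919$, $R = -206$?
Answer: $697360193691$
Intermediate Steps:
$G{\left(l \right)} = - 3360 l$ ($G{\left(l \right)} = 3 \left(l + l\right) \left(-354 - 206\right) = 3 \cdot 2 l \left(-560\right) = 3 \left(- 1120 l\right) = - 3360 l$)
$\left(253390 + 165959\right) \left(G{\left(-439 \right)} + E\right) = \left(253390 + 165959\right) \left(\left(-3360\right) \left(-439\right) + 187919\right) = 419349 \left(1475040 + 187919\right) = 419349 \cdot 1662959 = 697360193691$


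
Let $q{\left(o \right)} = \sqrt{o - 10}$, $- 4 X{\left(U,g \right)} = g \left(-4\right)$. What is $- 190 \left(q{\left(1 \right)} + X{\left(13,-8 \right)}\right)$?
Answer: $1520 - 570 i \approx 1520.0 - 570.0 i$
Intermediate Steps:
$X{\left(U,g \right)} = g$ ($X{\left(U,g \right)} = - \frac{g \left(-4\right)}{4} = - \frac{\left(-4\right) g}{4} = g$)
$q{\left(o \right)} = \sqrt{-10 + o}$
$- 190 \left(q{\left(1 \right)} + X{\left(13,-8 \right)}\right) = - 190 \left(\sqrt{-10 + 1} - 8\right) = - 190 \left(\sqrt{-9} - 8\right) = - 190 \left(3 i - 8\right) = - 190 \left(-8 + 3 i\right) = 1520 - 570 i$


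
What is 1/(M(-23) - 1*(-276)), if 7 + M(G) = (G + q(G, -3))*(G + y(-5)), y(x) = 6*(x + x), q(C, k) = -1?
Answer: 1/2261 ≈ 0.00044228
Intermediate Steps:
y(x) = 12*x (y(x) = 6*(2*x) = 12*x)
M(G) = -7 + (-1 + G)*(-60 + G) (M(G) = -7 + (G - 1)*(G + 12*(-5)) = -7 + (-1 + G)*(G - 60) = -7 + (-1 + G)*(-60 + G))
1/(M(-23) - 1*(-276)) = 1/((53 + (-23)² - 61*(-23)) - 1*(-276)) = 1/((53 + 529 + 1403) + 276) = 1/(1985 + 276) = 1/2261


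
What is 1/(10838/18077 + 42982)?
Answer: 18077/776996452 ≈ 2.3265e-5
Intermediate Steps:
1/(10838/18077 + 42982) = 1/(776996452/18077) = 18077/776996452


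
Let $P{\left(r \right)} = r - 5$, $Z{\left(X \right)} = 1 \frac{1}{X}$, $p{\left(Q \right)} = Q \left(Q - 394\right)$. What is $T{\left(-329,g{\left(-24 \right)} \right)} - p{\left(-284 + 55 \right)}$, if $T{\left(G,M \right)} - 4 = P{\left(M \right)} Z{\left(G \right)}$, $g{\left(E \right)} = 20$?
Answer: $- \frac{46936142}{329} \approx -1.4266 \cdot 10^{5}$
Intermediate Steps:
$p{\left(Q \right)} = Q \left(-394 + Q\right)$
$Z{\left(X \right)} = \frac{1}{X}$
$P{\left(r \right)} = -5 + r$
$T{\left(G,M \right)} = 4 + \frac{-5 + M}{G}$
$T{\left(-329,g{\left(-24 \right)} \right)} - p{\left(-284 + 55 \right)} = \frac{-5 + 20 + 4 \left(-329\right)}{-329} - \left(-284 + 55\right) \left(-394 + \left(-284 + 55\right)\right) = - \frac{-5 + 20 - 1316}{329} - - 229 \left(-394 - 229\right) = \left(- \frac{1}{329}\right) \left(-1301\right) - \left(-229\right) \left(-623\right) = \frac{1301}{329} - 142667 = - \frac{46936142}{329}$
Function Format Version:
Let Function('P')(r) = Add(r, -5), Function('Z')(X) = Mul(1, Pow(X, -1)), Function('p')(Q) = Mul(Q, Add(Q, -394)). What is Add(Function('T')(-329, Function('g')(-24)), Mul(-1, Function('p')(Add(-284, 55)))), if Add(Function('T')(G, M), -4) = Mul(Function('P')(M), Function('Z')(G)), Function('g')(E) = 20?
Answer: Rational(-46936142, 329) ≈ -1.4266e+5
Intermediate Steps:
Function('p')(Q) = Mul(Q, Add(-394, Q))
Function('Z')(X) = Pow(X, -1)
Function('P')(r) = Add(-5, r)
Function('T')(G, M) = Add(4, Mul(Pow(G, -1), Add(-5, M))) (Function('T')(G, M) = Add(4, Mul(Add(-5, M), Pow(G, -1))) = Add(4, Mul(Pow(G, -1), Add(-5, M))))
Add(Function('T')(-329, Function('g')(-24)), Mul(-1, Function('p')(Add(-284, 55)))) = Add(Mul(Pow(-329, -1), Add(-5, 20, Mul(4, -329))), Mul(-1, Mul(Add(-284, 55), Add(-394, Add(-284, 55))))) = Add(Mul(Rational(-1, 329), Add(-5, 20, -1316)), Mul(-1, Mul(-229, Add(-394, -229)))) = Add(Mul(Rational(-1, 329), -1301), Mul(-1, Mul(-229, -623))) = Add(Rational(1301, 329), Mul(-1, 142667)) = Add(Rational(1301, 329), -142667) = Rational(-46936142, 329)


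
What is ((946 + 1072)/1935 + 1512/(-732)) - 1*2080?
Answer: -245633512/118035 ≈ -2081.0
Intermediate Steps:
((946 + 1072)/1935 + 1512/(-732)) - 1*2080 = (2018*(1/1935) + 1512*(-1/732)) - 2080 = (2018/1935 - 126/61) - 2080 = -120712/118035 - 2080 = -245633512/118035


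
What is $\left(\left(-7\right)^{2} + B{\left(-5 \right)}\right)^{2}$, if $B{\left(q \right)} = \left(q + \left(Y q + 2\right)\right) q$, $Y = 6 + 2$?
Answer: $69696$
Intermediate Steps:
$Y = 8$
$B{\left(q \right)} = q \left(2 + 9 q\right)$ ($B{\left(q \right)} = \left(q + \left(8 q + 2\right)\right) q = \left(q + \left(2 + 8 q\right)\right) q = \left(2 + 9 q\right) q = q \left(2 + 9 q\right)$)
$\left(\left(-7\right)^{2} + B{\left(-5 \right)}\right)^{2} = \left(\left(-7\right)^{2} - 5 \left(2 + 9 \left(-5\right)\right)\right)^{2} = \left(49 - 5 \left(2 - 45\right)\right)^{2} = \left(49 - -215\right)^{2} = \left(49 + 215\right)^{2} = 264^{2} = 69696$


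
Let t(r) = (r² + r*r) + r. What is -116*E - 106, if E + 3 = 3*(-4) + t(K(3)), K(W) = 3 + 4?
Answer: -10546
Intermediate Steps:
K(W) = 7
t(r) = r + 2*r² (t(r) = (r² + r²) + r = 2*r² + r = r + 2*r²)
E = 90 (E = -3 + (3*(-4) + 7*(1 + 2*7)) = -3 + (-12 + 7*(1 + 14)) = -3 + (-12 + 7*15) = -3 + (-12 + 105) = -3 + 93 = 90)
-116*E - 106 = -116*90 - 106 = -10440 - 106 = -10546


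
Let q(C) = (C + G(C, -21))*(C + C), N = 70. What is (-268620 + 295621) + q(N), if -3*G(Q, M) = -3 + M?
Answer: 37921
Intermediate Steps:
G(Q, M) = 1 - M/3 (G(Q, M) = -(-3 + M)/3 = 1 - M/3)
q(C) = 2*C*(8 + C) (q(C) = (C + (1 - ⅓*(-21)))*(C + C) = (C + (1 + 7))*(2*C) = (C + 8)*(2*C) = (8 + C)*(2*C) = 2*C*(8 + C))
(-268620 + 295621) + q(N) = (-268620 + 295621) + 2*70*(8 + 70) = 27001 + 2*70*78 = 27001 + 10920 = 37921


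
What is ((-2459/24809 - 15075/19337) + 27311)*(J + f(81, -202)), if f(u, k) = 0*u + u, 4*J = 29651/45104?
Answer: 191850236600355691235/86551262299328 ≈ 2.2166e+6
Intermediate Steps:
J = 29651/180416 (J = (29651/45104)/4 = (29651*(1/45104))/4 = (¼)*(29651/45104) = 29651/180416 ≈ 0.16435)
f(u, k) = u (f(u, k) = 0 + u = u)
((-2459/24809 - 15075/19337) + 27311)*(J + f(81, -202)) = ((-2459/24809 - 15075/19337) + 27311)*(29651/180416 + 81) = ((-2459*1/24809 - 15075*1/19337) + 27311)*(14643347/180416) = ((-2459/24809 - 15075/19337) + 27311)*(14643347/180416) = (-421545358/479731633 + 27311)*(14643347/180416) = (13101529083505/479731633)*(14643347/180416) = 191850236600355691235/86551262299328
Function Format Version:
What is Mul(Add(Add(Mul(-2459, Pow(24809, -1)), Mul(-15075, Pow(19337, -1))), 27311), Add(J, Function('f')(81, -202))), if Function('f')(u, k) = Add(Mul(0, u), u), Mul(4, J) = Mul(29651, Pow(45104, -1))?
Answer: Rational(191850236600355691235, 86551262299328) ≈ 2.2166e+6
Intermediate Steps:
J = Rational(29651, 180416) (J = Mul(Rational(1, 4), Mul(29651, Pow(45104, -1))) = Mul(Rational(1, 4), Mul(29651, Rational(1, 45104))) = Mul(Rational(1, 4), Rational(29651, 45104)) = Rational(29651, 180416) ≈ 0.16435)
Function('f')(u, k) = u (Function('f')(u, k) = Add(0, u) = u)
Mul(Add(Add(Mul(-2459, Pow(24809, -1)), Mul(-15075, Pow(19337, -1))), 27311), Add(J, Function('f')(81, -202))) = Mul(Add(Add(Mul(-2459, Pow(24809, -1)), Mul(-15075, Pow(19337, -1))), 27311), Add(Rational(29651, 180416), 81)) = Mul(Add(Add(Mul(-2459, Rational(1, 24809)), Mul(-15075, Rational(1, 19337))), 27311), Rational(14643347, 180416)) = Mul(Add(Add(Rational(-2459, 24809), Rational(-15075, 19337)), 27311), Rational(14643347, 180416)) = Mul(Add(Rational(-421545358, 479731633), 27311), Rational(14643347, 180416)) = Mul(Rational(13101529083505, 479731633), Rational(14643347, 180416)) = Rational(191850236600355691235, 86551262299328)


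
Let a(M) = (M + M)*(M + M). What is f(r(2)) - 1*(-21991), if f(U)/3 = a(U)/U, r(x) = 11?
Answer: 22123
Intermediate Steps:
a(M) = 4*M**2 (a(M) = (2*M)*(2*M) = 4*M**2)
f(U) = 12*U (f(U) = 3*((4*U**2)/U) = 3*(4*U) = 12*U)
f(r(2)) - 1*(-21991) = 12*11 - 1*(-21991) = 132 + 21991 = 22123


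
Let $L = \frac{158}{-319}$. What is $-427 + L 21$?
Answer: $- \frac{139531}{319} \approx -437.4$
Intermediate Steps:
$L = - \frac{158}{319}$ ($L = 158 \left(- \frac{1}{319}\right) = - \frac{158}{319} \approx -0.4953$)
$-427 + L 21 = -427 - \frac{3318}{319} = - \frac{139531}{319}$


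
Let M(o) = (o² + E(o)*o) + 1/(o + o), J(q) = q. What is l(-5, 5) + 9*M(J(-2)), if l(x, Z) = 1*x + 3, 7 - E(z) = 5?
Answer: -17/4 ≈ -4.2500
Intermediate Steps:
E(z) = 2 (E(z) = 7 - 1*5 = 7 - 5 = 2)
M(o) = o² + 1/(2*o) + 2*o (M(o) = (o² + 2*o) + 1/(o + o) = (o² + 2*o) + 1/(2*o) = o² + 1/(2*o) + 2*o)
l(x, Z) = 3 + x (l(x, Z) = x + 3 = 3 + x)
l(-5, 5) + 9*M(J(-2)) = (3 - 5) + 9*((-2)² + (½)/(-2) + 2*(-2)) = -2 + 9*(4 + (½)*(-½) - 4) = -2 + 9*(4 - ¼ - 4) = -2 + 9*(-¼) = -2 - 9/4 = -17/4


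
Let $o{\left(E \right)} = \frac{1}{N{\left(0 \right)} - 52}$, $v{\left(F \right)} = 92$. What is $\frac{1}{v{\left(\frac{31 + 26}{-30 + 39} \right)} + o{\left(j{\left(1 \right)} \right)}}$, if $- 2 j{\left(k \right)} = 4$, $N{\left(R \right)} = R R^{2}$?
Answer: $\frac{52}{4783} \approx 0.010872$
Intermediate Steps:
$N{\left(R \right)} = R^{3}$
$j{\left(k \right)} = -2$ ($j{\left(k \right)} = \left(- \frac{1}{2}\right) 4 = -2$)
$o{\left(E \right)} = - \frac{1}{52}$ ($o{\left(E \right)} = \frac{1}{0^{3} - 52} = \frac{1}{0 - 52} = \frac{1}{-52} = - \frac{1}{52}$)
$\frac{1}{v{\left(\frac{31 + 26}{-30 + 39} \right)} + o{\left(j{\left(1 \right)} \right)}} = \frac{1}{92 - \frac{1}{52}} = \frac{1}{\frac{4783}{52}} = \frac{52}{4783}$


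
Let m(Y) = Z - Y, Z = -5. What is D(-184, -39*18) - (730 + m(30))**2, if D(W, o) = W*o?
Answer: -353857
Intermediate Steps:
m(Y) = -5 - Y
D(-184, -39*18) - (730 + m(30))**2 = -(-7176)*18 - (730 + (-5 - 1*30))**2 = -184*(-702) - (730 + (-5 - 30))**2 = 129168 - (730 - 35)**2 = 129168 - 1*695**2 = 129168 - 1*483025 = 129168 - 483025 = -353857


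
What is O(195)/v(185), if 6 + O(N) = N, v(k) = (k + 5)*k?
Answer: 189/35150 ≈ 0.0053770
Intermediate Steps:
v(k) = k*(5 + k) (v(k) = (5 + k)*k = k*(5 + k))
O(N) = -6 + N
O(195)/v(185) = (-6 + 195)/((185*(5 + 185))) = 189/((185*190)) = 189/35150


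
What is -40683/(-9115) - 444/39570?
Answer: 10705195/2404537 ≈ 4.4521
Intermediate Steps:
-40683/(-9115) - 444/39570 = -40683*(-1/9115) - 444*1/39570 = 40683/9115 - 74/6595 = 10705195/2404537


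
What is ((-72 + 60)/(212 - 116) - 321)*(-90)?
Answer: 115605/4 ≈ 28901.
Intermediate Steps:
((-72 + 60)/(212 - 116) - 321)*(-90) = (-12/96 - 321)*(-90) = (-12*1/96 - 321)*(-90) = (-⅛ - 321)*(-90) = -2569/8*(-90) = 115605/4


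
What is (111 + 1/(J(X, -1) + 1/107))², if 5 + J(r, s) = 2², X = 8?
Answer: 135932281/11236 ≈ 12098.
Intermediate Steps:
J(r, s) = -1 (J(r, s) = -5 + 2² = -5 + 4 = -1)
(111 + 1/(J(X, -1) + 1/107))² = (111 + 1/(-1 + 1/107))² = (111 + 1/(-106/107))² = (111 - 107/106)² = (11659/106)² = 135932281/11236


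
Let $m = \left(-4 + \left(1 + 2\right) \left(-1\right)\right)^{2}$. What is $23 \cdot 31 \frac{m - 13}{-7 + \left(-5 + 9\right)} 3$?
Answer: $-25668$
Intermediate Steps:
$m = 49$ ($m = \left(-4 + 3 \left(-1\right)\right)^{2} = \left(-4 - 3\right)^{2} = \left(-7\right)^{2} = 49$)
$23 \cdot 31 \frac{m - 13}{-7 + \left(-5 + 9\right)} 3 = 23 \cdot 31 \frac{49 - 13}{-7 + \left(-5 + 9\right)} 3 = 713 \frac{36}{-7 + 4} \cdot 3 = 713 \frac{36}{-3} \cdot 3 = 713 \cdot 36 \left(- \frac{1}{3}\right) 3 = 713 \left(-12\right) 3 = \left(-8556\right) 3 = -25668$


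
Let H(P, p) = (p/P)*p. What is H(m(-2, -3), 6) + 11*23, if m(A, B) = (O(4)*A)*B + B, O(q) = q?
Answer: 1783/7 ≈ 254.71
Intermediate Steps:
m(A, B) = B + 4*A*B (m(A, B) = (4*A)*B + B = 4*A*B + B = B + 4*A*B)
H(P, p) = p²/P
H(m(-2, -3), 6) + 11*23 = 6²/(-3*(1 + 4*(-2))) + 11*23 = 36/(-3*(1 - 8)) + 253 = 36/(-3*(-7)) + 253 = 36/21 + 253 = (1/21)*36 + 253 = 12/7 + 253 = 1783/7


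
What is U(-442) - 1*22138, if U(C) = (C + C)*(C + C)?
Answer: 759318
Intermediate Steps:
U(C) = 4*C² (U(C) = (2*C)*(2*C) = 4*C²)
U(-442) - 1*22138 = 4*(-442)² - 1*22138 = 4*195364 - 22138 = 781456 - 22138 = 759318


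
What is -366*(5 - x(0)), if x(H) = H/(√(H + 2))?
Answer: -1830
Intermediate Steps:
x(H) = H/√(2 + H) (x(H) = H/(√(2 + H)) = H/√(2 + H))
-366*(5 - x(0)) = -366*(5 - 0/√(2 + 0)) = -366*(5 - 0/√2) = -366*(5 - 0*√2/2) = -366*(5 - 1*0) = -366*(5 + 0) = -366*5 = -1830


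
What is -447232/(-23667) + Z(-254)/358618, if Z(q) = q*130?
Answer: 6138613886/326438931 ≈ 18.805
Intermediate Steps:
Z(q) = 130*q
-447232/(-23667) + Z(-254)/358618 = -447232/(-23667) + (130*(-254))/358618 = -447232*(-1/23667) - 33020*1/358618 = 447232/23667 - 1270/13793 = 6138613886/326438931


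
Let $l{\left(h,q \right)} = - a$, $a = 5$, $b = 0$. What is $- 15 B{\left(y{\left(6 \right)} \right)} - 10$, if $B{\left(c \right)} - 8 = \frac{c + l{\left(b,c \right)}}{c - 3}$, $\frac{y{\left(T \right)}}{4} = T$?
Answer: $- \frac{1005}{7} \approx -143.57$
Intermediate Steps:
$y{\left(T \right)} = 4 T$
$l{\left(h,q \right)} = -5$ ($l{\left(h,q \right)} = \left(-1\right) 5 = -5$)
$B{\left(c \right)} = 8 + \frac{-5 + c}{-3 + c}$ ($B{\left(c \right)} = 8 + \frac{c - 5}{c - 3} = 8 + \frac{-5 + c}{-3 + c}$)
$- 15 B{\left(y{\left(6 \right)} \right)} - 10 = - 15 \frac{-29 + 9 \cdot 4 \cdot 6}{-3 + 4 \cdot 6} - 10 = - 15 \frac{-29 + 9 \cdot 24}{-3 + 24} - 10 = - 15 \frac{-29 + 216}{21} - 10 = - 15 \cdot \frac{1}{21} \cdot 187 - 10 = \left(-15\right) \frac{187}{21} - 10 = - \frac{935}{7} - 10 = - \frac{1005}{7}$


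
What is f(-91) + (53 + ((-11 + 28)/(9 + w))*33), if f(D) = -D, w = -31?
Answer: 237/2 ≈ 118.50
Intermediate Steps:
f(-91) + (53 + ((-11 + 28)/(9 + w))*33) = -1*(-91) + (53 + ((-11 + 28)/(9 - 31))*33) = 91 + (53 + (17/(-22))*33) = 91 + (53 + (17*(-1/22))*33) = 91 + (53 - 17/22*33) = 91 + (53 - 51/2) = 91 + 55/2 = 237/2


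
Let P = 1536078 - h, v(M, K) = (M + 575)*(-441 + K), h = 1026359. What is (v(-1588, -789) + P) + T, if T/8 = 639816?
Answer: 6874237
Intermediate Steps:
v(M, K) = (-441 + K)*(575 + M) (v(M, K) = (575 + M)*(-441 + K) = (-441 + K)*(575 + M))
T = 5118528 (T = 8*639816 = 5118528)
P = 509719 (P = 1536078 - 1*1026359 = 1536078 - 1026359 = 509719)
(v(-1588, -789) + P) + T = ((-253575 - 441*(-1588) + 575*(-789) - 789*(-1588)) + 509719) + 5118528 = ((-253575 + 700308 - 453675 + 1252932) + 509719) + 5118528 = (1245990 + 509719) + 5118528 = 1755709 + 5118528 = 6874237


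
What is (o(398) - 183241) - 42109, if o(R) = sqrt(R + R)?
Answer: -225350 + 2*sqrt(199) ≈ -2.2532e+5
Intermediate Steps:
o(R) = sqrt(2)*sqrt(R) (o(R) = sqrt(2*R) = sqrt(2)*sqrt(R))
(o(398) - 183241) - 42109 = (sqrt(2)*sqrt(398) - 183241) - 42109 = (2*sqrt(199) - 183241) - 42109 = (-183241 + 2*sqrt(199)) - 42109 = -225350 + 2*sqrt(199)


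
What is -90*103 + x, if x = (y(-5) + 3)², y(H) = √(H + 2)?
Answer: -9264 + 6*I*√3 ≈ -9264.0 + 10.392*I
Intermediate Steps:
y(H) = √(2 + H)
x = (3 + I*√3)² (x = (√(2 - 5) + 3)² = (√(-3) + 3)² = (I*√3 + 3)² = (3 + I*√3)² ≈ 6.0 + 10.392*I)
-90*103 + x = -90*103 + (3 + I*√3)² = -9270 + (3 + I*√3)²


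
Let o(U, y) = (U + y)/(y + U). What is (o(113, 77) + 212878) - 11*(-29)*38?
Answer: 225001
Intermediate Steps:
o(U, y) = 1 (o(U, y) = (U + y)/(U + y) = 1)
(o(113, 77) + 212878) - 11*(-29)*38 = (1 + 212878) - 11*(-29)*38 = 212879 + 319*38 = 212879 + 12122 = 225001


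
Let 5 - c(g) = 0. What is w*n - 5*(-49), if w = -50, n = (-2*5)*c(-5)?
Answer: 2745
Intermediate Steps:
c(g) = 5 (c(g) = 5 - 1*0 = 5 + 0 = 5)
n = -50 (n = -2*5*5 = -10*5 = -50)
w*n - 5*(-49) = -50*(-50) - 5*(-49) = 2500 + 245 = 2745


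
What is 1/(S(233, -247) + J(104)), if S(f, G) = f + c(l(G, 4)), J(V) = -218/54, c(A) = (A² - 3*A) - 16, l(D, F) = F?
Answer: 27/5858 ≈ 0.0046091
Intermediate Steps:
c(A) = -16 + A² - 3*A
J(V) = -109/27 (J(V) = -218*1/54 = -109/27)
S(f, G) = -12 + f (S(f, G) = f + (-16 + 4² - 3*4) = f + (-16 + 16 - 12) = f - 12 = -12 + f)
1/(S(233, -247) + J(104)) = 1/((-12 + 233) - 109/27) = 1/(221 - 109/27) = 1/(5858/27) = 27/5858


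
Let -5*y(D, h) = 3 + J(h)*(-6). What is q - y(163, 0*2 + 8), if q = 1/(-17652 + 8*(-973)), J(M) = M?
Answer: -228925/25436 ≈ -9.0000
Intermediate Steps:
y(D, h) = -⅗ + 6*h/5 (y(D, h) = -(3 + h*(-6))/5 = -(3 - 6*h)/5 = -⅗ + 6*h/5)
q = -1/25436 (q = 1/(-17652 - 7784) = 1/(-25436) = -1/25436 ≈ -3.9314e-5)
q - y(163, 0*2 + 8) = -1/25436 - (-⅗ + 6*(0*2 + 8)/5) = -1/25436 - (-⅗ + 6*(0 + 8)/5) = -1/25436 - (-⅗ + (6/5)*8) = -1/25436 - (-⅗ + 48/5) = -1/25436 - 1*9 = -1/25436 - 9 = -228925/25436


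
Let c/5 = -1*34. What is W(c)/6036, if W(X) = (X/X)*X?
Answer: -85/3018 ≈ -0.028164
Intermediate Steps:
c = -170 (c = 5*(-1*34) = 5*(-34) = -170)
W(X) = X (W(X) = 1*X = X)
W(c)/6036 = -170/6036 = -170*1/6036 = -85/3018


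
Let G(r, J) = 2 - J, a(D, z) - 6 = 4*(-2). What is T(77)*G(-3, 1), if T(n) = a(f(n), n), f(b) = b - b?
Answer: -2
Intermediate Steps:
f(b) = 0
a(D, z) = -2 (a(D, z) = 6 + 4*(-2) = 6 - 8 = -2)
T(n) = -2
T(77)*G(-3, 1) = -2*(2 - 1*1) = -2*(2 - 1) = -2*1 = -2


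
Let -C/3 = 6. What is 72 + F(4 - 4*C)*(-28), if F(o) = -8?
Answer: 296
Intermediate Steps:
C = -18 (C = -3*6 = -18)
72 + F(4 - 4*C)*(-28) = 72 - 8*(-28) = 72 + 224 = 296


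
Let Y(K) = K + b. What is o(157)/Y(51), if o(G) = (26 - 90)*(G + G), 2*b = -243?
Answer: 40192/141 ≈ 285.05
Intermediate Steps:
b = -243/2 (b = (½)*(-243) = -243/2 ≈ -121.50)
Y(K) = -243/2 + K (Y(K) = K - 243/2 = -243/2 + K)
o(G) = -128*G
o(157)/Y(51) = (-128*157)/(-243/2 + 51) = -20096/(-141/2) = -20096*(-2/141) = 40192/141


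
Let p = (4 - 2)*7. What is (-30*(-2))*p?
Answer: 840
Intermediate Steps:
p = 14 (p = 2*7 = 14)
(-30*(-2))*p = -30*(-2)*14 = 60*14 = 840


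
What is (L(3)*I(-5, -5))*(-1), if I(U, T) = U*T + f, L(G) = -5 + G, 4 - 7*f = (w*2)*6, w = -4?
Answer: 454/7 ≈ 64.857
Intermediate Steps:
f = 52/7 (f = 4/7 - (-4*2)*6/7 = 4/7 - (-8)*6/7 = 4/7 - ⅐*(-48) = 4/7 + 48/7 = 52/7 ≈ 7.4286)
I(U, T) = 52/7 + T*U (I(U, T) = U*T + 52/7 = T*U + 52/7 = 52/7 + T*U)
(L(3)*I(-5, -5))*(-1) = ((-5 + 3)*(52/7 - 5*(-5)))*(-1) = -2*(52/7 + 25)*(-1) = -2*227/7*(-1) = -454/7*(-1) = 454/7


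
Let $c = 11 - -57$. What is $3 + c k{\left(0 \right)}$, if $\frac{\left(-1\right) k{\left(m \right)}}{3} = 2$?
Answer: $-405$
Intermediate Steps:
$k{\left(m \right)} = -6$ ($k{\left(m \right)} = \left(-3\right) 2 = -6$)
$c = 68$ ($c = 11 + 57 = 68$)
$3 + c k{\left(0 \right)} = 3 + 68 \left(-6\right) = 3 - 408 = -405$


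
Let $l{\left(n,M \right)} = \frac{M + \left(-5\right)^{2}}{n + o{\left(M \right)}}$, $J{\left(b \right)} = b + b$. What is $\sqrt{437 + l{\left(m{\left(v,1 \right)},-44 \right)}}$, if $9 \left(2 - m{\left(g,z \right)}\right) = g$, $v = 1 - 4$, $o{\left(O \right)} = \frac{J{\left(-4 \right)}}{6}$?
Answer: $\sqrt{418} \approx 20.445$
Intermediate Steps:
$J{\left(b \right)} = 2 b$
$o{\left(O \right)} = - \frac{4}{3}$ ($o{\left(O \right)} = \frac{2 \left(-4\right)}{6} = \left(-8\right) \frac{1}{6} = - \frac{4}{3}$)
$v = -3$
$m{\left(g,z \right)} = 2 - \frac{g}{9}$
$l{\left(n,M \right)} = \frac{25 + M}{- \frac{4}{3} + n}$ ($l{\left(n,M \right)} = \frac{M + \left(-5\right)^{2}}{n - \frac{4}{3}} = \frac{M + 25}{- \frac{4}{3} + n} = \frac{25 + M}{- \frac{4}{3} + n}$)
$\sqrt{437 + l{\left(m{\left(v,1 \right)},-44 \right)}} = \sqrt{437 + \frac{3 \left(25 - 44\right)}{-4 + 3 \left(2 - - \frac{1}{3}\right)}} = \sqrt{437 + 3 \frac{1}{-4 + 3 \left(2 + \frac{1}{3}\right)} \left(-19\right)} = \sqrt{437 + 3 \frac{1}{-4 + 3 \cdot \frac{7}{3}} \left(-19\right)} = \sqrt{437 + 3 \frac{1}{-4 + 7} \left(-19\right)} = \sqrt{437 + 3 \cdot \frac{1}{3} \left(-19\right)} = \sqrt{437 - 19} = \sqrt{418}$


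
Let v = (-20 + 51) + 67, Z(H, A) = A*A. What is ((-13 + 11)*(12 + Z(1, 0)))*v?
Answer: -2352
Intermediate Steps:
Z(H, A) = A²
v = 98 (v = 31 + 67 = 98)
((-13 + 11)*(12 + Z(1, 0)))*v = ((-13 + 11)*(12 + 0²))*98 = -2*(12 + 0)*98 = -2*12*98 = -24*98 = -2352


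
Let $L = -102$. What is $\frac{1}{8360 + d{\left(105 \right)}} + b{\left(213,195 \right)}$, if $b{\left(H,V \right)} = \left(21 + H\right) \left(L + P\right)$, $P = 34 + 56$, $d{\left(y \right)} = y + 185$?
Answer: $- \frac{24289199}{8650} \approx -2808.0$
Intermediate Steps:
$d{\left(y \right)} = 185 + y$
$P = 90$
$b{\left(H,V \right)} = -252 - 12 H$ ($b{\left(H,V \right)} = \left(21 + H\right) \left(-102 + 90\right) = \left(21 + H\right) \left(-12\right) = -252 - 12 H$)
$\frac{1}{8360 + d{\left(105 \right)}} + b{\left(213,195 \right)} = \frac{1}{8360 + \left(185 + 105\right)} - 2808 = \frac{1}{8360 + 290} - 2808 = \frac{1}{8650} - 2808 = - \frac{24289199}{8650}$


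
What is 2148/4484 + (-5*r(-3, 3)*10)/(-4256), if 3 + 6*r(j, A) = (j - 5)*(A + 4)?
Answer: 273839/753312 ≈ 0.36351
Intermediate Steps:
r(j, A) = -½ + (-5 + j)*(4 + A)/6 (r(j, A) = -½ + ((j - 5)*(A + 4))/6 = -½ + ((-5 + j)*(4 + A))/6 = -½ + (-5 + j)*(4 + A)/6)
2148/4484 + (-5*r(-3, 3)*10)/(-4256) = 2148/4484 + (-5*(-23/6 - ⅚*3 + (⅔)*(-3) + (⅙)*3*(-3))*10)/(-4256) = 2148*(1/4484) + (-5*(-23/6 - 5/2 - 2 - 3/2)*10)*(-1/4256) = 537/1121 + (-5*(-59/6)*10)*(-1/4256) = 537/1121 + ((295/6)*10)*(-1/4256) = 537/1121 + (1475/3)*(-1/4256) = 537/1121 - 1475/12768 = 273839/753312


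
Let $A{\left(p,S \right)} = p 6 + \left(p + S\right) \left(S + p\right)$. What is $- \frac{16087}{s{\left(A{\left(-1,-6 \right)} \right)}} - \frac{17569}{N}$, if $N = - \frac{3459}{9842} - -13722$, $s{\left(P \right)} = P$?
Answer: $- \frac{2179959962669}{5807083995} \approx -375.4$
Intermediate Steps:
$A{\left(p,S \right)} = \left(S + p\right)^{2} + 6 p$ ($A{\left(p,S \right)} = 6 p + \left(S + p\right) \left(S + p\right) = 6 p + \left(S + p\right)^{2} = \left(S + p\right)^{2} + 6 p$)
$N = \frac{135048465}{9842}$ ($N = \left(-3459\right) \frac{1}{9842} + 13722 = - \frac{3459}{9842} + 13722 = \frac{135048465}{9842} \approx 13722.0$)
$- \frac{16087}{s{\left(A{\left(-1,-6 \right)} \right)}} - \frac{17569}{N} = - \frac{16087}{\left(-6 - 1\right)^{2} + 6 \left(-1\right)} - \frac{17569}{\frac{135048465}{9842}} = - \frac{16087}{\left(-7\right)^{2} - 6} - \frac{172914098}{135048465} = - \frac{16087}{49 - 6} - \frac{172914098}{135048465} = - \frac{16087}{43} - \frac{172914098}{135048465} = - \frac{2179959962669}{5807083995}$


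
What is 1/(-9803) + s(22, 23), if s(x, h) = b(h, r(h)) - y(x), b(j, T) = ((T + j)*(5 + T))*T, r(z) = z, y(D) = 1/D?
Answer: 6388879759/215666 ≈ 29624.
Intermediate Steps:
y(D) = 1/D
b(j, T) = T*(5 + T)*(T + j) (b(j, T) = ((5 + T)*(T + j))*T = T*(5 + T)*(T + j))
s(x, h) = -1/x + h*(2*h² + 10*h) (s(x, h) = h*(h² + 5*h + 5*h + h*h) - 1/x = h*(h² + 5*h + 5*h + h²) - 1/x = h*(2*h² + 10*h) - 1/x = -1/x + h*(2*h² + 10*h))
1/(-9803) + s(22, 23) = 1/(-9803) + (-1 + 2*22*23²*(5 + 23))/22 = -1/9803 + (-1 + 2*22*529*28)/22 = -1/9803 + (-1 + 651728)/22 = -1/9803 + (1/22)*651727 = -1/9803 + 651727/22 = 6388879759/215666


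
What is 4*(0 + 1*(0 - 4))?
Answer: -16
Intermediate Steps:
4*(0 + 1*(0 - 4)) = 4*(0 + 1*(-4)) = 4*(0 - 4) = 4*(-4) = -16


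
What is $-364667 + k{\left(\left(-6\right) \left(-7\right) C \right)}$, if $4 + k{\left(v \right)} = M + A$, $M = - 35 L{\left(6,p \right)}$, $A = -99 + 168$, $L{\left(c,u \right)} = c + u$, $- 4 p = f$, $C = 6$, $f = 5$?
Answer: $- \frac{1459073}{4} \approx -3.6477 \cdot 10^{5}$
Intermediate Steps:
$p = - \frac{5}{4}$ ($p = \left(- \frac{1}{4}\right) 5 = - \frac{5}{4} \approx -1.25$)
$A = 69$
$M = - \frac{665}{4}$ ($M = - 35 \left(6 - \frac{5}{4}\right) = \left(-35\right) \frac{19}{4} = - \frac{665}{4} \approx -166.25$)
$k{\left(v \right)} = - \frac{405}{4}$ ($k{\left(v \right)} = -4 + \left(- \frac{665}{4} + 69\right) = -4 - \frac{389}{4} = - \frac{405}{4}$)
$-364667 + k{\left(\left(-6\right) \left(-7\right) C \right)} = -364667 - \frac{405}{4} = - \frac{1459073}{4}$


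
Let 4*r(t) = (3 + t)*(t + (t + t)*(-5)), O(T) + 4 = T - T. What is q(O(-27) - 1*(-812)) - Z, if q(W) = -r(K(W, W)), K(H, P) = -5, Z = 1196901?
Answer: -2393757/2 ≈ -1.1969e+6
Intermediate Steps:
O(T) = -4 (O(T) = -4 + (T - T) = -4 + 0 = -4)
r(t) = -9*t*(3 + t)/4 (r(t) = ((3 + t)*(t + (t + t)*(-5)))/4 = ((3 + t)*(t + (2*t)*(-5)))/4 = ((3 + t)*(t - 10*t))/4 = ((3 + t)*(-9*t))/4 = (-9*t*(3 + t))/4 = -9*t*(3 + t)/4)
q(W) = 45/2 (q(W) = -(-9)*(-5)*(3 - 5)/4 = -(-9)*(-5)*(-2)/4 = -1*(-45/2) = 45/2)
q(O(-27) - 1*(-812)) - Z = 45/2 - 1*1196901 = 45/2 - 1196901 = -2393757/2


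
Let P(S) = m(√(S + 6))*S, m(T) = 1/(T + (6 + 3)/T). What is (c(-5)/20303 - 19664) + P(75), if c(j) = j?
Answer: -798171849/40606 ≈ -19657.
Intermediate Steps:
m(T) = 1/(T + 9/T)
P(S) = S*√(6 + S)/(15 + S) (P(S) = (√(S + 6)/(9 + (√(S + 6))²))*S = (√(6 + S)/(9 + (√(6 + S))²))*S = (√(6 + S)/(9 + (6 + S)))*S = (√(6 + S)/(15 + S))*S = S*√(6 + S)/(15 + S))
(c(-5)/20303 - 19664) + P(75) = (-5/20303 - 19664) + 75*√(6 + 75)/(15 + 75) = (-5*1/20303 - 19664) + 75*√81/90 = (-5/20303 - 19664) + 75*9*(1/90) = -399238197/20303 + 15/2 = -798171849/40606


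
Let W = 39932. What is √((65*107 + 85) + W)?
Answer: 2*√11743 ≈ 216.73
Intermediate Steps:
√((65*107 + 85) + W) = √((65*107 + 85) + 39932) = √((6955 + 85) + 39932) = √(7040 + 39932) = √46972 = 2*√11743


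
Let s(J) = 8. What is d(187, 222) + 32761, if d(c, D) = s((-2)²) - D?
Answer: 32547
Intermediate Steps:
d(c, D) = 8 - D
d(187, 222) + 32761 = (8 - 1*222) + 32761 = (8 - 222) + 32761 = -214 + 32761 = 32547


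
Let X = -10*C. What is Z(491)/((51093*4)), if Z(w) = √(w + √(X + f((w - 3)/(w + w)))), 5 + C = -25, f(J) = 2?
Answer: √(491 + √302)/204372 ≈ 0.00011032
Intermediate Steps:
C = -30 (C = -5 - 25 = -30)
X = 300 (X = -10*(-30) = 300)
Z(w) = √(w + √302) (Z(w) = √(w + √(300 + 2)) = √(w + √302))
Z(491)/((51093*4)) = √(491 + √302)/((51093*4)) = √(491 + √302)/204372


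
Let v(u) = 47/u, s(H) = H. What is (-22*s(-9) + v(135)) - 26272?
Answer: -3519943/135 ≈ -26074.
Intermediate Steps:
(-22*s(-9) + v(135)) - 26272 = (-22*(-9) + 47/135) - 26272 = (198 + 47*(1/135)) - 26272 = (198 + 47/135) - 26272 = 26777/135 - 26272 = -3519943/135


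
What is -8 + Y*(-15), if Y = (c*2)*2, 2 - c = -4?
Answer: -368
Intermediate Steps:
c = 6 (c = 2 - 1*(-4) = 2 + 4 = 6)
Y = 24 (Y = (6*2)*2 = 12*2 = 24)
-8 + Y*(-15) = -8 + 24*(-15) = -8 - 360 = -368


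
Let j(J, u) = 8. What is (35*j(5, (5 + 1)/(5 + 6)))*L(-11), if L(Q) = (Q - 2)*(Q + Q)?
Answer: 80080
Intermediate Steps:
L(Q) = 2*Q*(-2 + Q) (L(Q) = (-2 + Q)*(2*Q) = 2*Q*(-2 + Q))
(35*j(5, (5 + 1)/(5 + 6)))*L(-11) = (35*8)*(2*(-11)*(-2 - 11)) = 280*(2*(-11)*(-13)) = 280*286 = 80080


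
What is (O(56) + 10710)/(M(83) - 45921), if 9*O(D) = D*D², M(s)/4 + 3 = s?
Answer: -272006/410409 ≈ -0.66277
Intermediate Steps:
M(s) = -12 + 4*s
O(D) = D³/9 (O(D) = (D*D²)/9 = D³/9)
(O(56) + 10710)/(M(83) - 45921) = ((⅑)*56³ + 10710)/((-12 + 4*83) - 45921) = ((⅑)*175616 + 10710)/((-12 + 332) - 45921) = (175616/9 + 10710)/(320 - 45921) = (272006/9)/(-45601) = (272006/9)*(-1/45601) = -272006/410409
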